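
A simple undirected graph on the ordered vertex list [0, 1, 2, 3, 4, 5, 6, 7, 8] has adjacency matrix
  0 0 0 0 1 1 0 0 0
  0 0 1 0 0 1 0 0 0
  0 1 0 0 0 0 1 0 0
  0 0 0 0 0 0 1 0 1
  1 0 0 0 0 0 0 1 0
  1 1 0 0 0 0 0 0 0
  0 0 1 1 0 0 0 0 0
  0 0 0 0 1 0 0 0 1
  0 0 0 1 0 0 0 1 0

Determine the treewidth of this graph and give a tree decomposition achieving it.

Each bag holds 3 vertices, so the decomposition has width 2, which upper-bounds the treewidth. For the lower bound, G contains the cycle 3–8–7–4–0–5–1–2–6–3, so G is not a forest; only forests have treewidth ≤ 1, hence tw(G) ≥ 2. Hence tw(G) = 2 exactly.

Treewidth 2.
One optimal decomposition is:
Bags: B1 = {3, 7, 8}  B2 = {3, 4, 7}  B3 = {0, 3, 4}  B4 = {0, 3, 5}  B5 = {1, 3, 5}  B6 = {1, 2, 3}  B7 = {2, 3, 6}
Tree: B1–B2, B2–B3, B3–B4, B4–B5, B5–B6, B6–B7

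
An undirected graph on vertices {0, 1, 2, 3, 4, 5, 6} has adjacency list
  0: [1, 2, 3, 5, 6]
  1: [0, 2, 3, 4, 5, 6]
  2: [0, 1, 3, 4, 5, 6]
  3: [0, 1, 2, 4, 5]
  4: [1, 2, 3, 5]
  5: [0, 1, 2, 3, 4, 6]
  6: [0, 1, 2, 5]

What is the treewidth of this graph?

4

A width-4 tree decomposition is:
Bags: B1 = {1, 2, 3, 4, 5}  B2 = {0, 1, 2, 3, 5}  B3 = {0, 1, 2, 5, 6}
Tree: B1–B2, B2–B3
The largest bag has 5 vertices, giving width 4; this decomposition certifies tw(G) ≤ 4. On the other hand G contains the 5-clique {0, 1, 2, 3, 5}. A clique must lie in a single bag of any decomposition, so no decomposition can have width below 4. Hence tw(G) = 4 exactly.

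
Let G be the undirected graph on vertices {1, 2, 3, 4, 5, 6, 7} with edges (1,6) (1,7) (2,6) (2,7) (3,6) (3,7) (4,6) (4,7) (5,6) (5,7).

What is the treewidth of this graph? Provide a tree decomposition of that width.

The largest bag has 3 vertices, giving width 2; this decomposition certifies tw(G) ≤ 2. For the lower bound, G contains the cycle 7–5–6–1–7, so G is not a forest; only forests have treewidth ≤ 1, hence tw(G) ≥ 2. Therefore the treewidth is 2.

Treewidth 2.
Bags: B1 = {5, 6, 7}  B2 = {1, 6, 7}  B3 = {3, 6, 7}  B4 = {4, 6, 7}  B5 = {2, 6, 7}
Tree: B1–B2, B2–B3, B3–B4, B4–B5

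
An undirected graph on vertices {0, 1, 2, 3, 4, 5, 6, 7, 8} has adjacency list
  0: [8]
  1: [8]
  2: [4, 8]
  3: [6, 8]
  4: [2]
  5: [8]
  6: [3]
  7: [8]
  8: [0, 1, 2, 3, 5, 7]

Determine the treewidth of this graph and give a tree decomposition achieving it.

Treewidth 1.
One such decomposition:
Bags: B1 = {3, 6}  B2 = {3, 8}  B3 = {1, 8}  B4 = {2, 8}  B5 = {2, 4}  B6 = {5, 8}  B7 = {0, 8}  B8 = {7, 8}
Tree: B1–B2, B2–B3, B2–B4, B4–B5, B3–B6, B3–B7, B3–B8

Each bag holds 2 vertices, so the decomposition has width 1, which upper-bounds the treewidth. G has an edge, so its treewidth is at least 1. Combining the bounds, tw(G) = 1.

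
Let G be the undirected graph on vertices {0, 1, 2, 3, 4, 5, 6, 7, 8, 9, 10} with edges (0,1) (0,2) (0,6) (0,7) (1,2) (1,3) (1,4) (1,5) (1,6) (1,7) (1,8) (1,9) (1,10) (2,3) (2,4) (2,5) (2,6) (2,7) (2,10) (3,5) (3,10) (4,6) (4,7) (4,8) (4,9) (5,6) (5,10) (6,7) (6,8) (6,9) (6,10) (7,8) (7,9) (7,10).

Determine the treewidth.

4

A width-4 tree decomposition is:
Bags: B1 = {1, 2, 6, 7, 10}  B2 = {0, 1, 2, 6, 7}  B3 = {1, 2, 5, 6, 10}  B4 = {1, 2, 4, 6, 7}  B5 = {1, 4, 6, 7, 8}  B6 = {1, 4, 6, 7, 9}  B7 = {1, 2, 3, 5, 10}
Tree: B1–B2, B1–B3, B2–B4, B4–B5, B4–B6, B3–B7
The largest bag has 5 vertices, giving width 4; this decomposition certifies tw(G) ≤ 4. Conversely, {1, 2, 3, 5, 10} is a clique of size 5, and the vertices of any clique must share a bag in every tree decomposition; so some bag has ≥ 5 vertices and tw(G) ≥ 4. Combining the bounds, tw(G) = 4.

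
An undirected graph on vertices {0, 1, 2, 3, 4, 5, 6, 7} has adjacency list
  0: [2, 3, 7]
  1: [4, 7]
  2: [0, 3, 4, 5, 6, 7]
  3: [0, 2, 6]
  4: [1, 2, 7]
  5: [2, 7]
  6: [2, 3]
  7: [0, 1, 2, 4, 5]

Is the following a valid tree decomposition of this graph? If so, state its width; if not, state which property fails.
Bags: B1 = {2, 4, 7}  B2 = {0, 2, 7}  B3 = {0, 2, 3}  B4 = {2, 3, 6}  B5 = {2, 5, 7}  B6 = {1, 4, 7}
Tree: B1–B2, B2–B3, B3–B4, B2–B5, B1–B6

Yes; width 2.

Vertex coverage: the bags together contain {0, 1, 2, 3, 4, 5, 6, 7}, the full vertex set. Edge coverage: each edge of G has both endpoints in at least one bag. Running intersection: for every vertex, the bags containing it form a connected subtree. All three properties hold, so this is a valid tree decomposition of width max|bag| − 1 = 2, and hence tw(G) ≤ 2.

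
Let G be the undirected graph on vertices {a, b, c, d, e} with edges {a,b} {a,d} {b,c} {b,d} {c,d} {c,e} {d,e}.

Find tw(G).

2

A width-2 tree decomposition is:
Bags: B1 = {b, c, d}  B2 = {a, b, d}  B3 = {c, d, e}
Tree: B1–B2, B1–B3
The largest bag has 3 vertices, giving width 2; this decomposition certifies tw(G) ≤ 2. On the other hand G contains the 3-clique {c, d, e}. A clique must lie in a single bag of any decomposition, so no decomposition can have width below 2. Hence tw(G) = 2 exactly.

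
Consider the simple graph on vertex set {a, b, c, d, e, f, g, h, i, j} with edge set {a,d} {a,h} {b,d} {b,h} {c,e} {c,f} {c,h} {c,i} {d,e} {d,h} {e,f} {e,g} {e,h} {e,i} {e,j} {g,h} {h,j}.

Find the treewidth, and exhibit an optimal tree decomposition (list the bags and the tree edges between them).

Treewidth 2.
One such decomposition:
Bags: B1 = {d, e, h}  B2 = {e, g, h}  B3 = {b, d, h}  B4 = {c, e, h}  B5 = {c, e, f}  B6 = {c, e, i}  B7 = {e, h, j}  B8 = {a, d, h}
Tree: B1–B2, B1–B3, B2–B4, B4–B5, B5–B6, B2–B7, B3–B8

Each bag holds 3 vertices, so the decomposition has width 2, which upper-bounds the treewidth. Conversely, {d, e, h} is a clique of size 3, and the vertices of any clique must share a bag in every tree decomposition; so some bag has ≥ 3 vertices and tw(G) ≥ 2. Combining the bounds, tw(G) = 2.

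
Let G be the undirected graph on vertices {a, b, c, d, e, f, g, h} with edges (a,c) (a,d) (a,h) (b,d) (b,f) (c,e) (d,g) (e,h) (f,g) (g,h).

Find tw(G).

A width-2 tree decomposition is:
Bags: B1 = {b, f, g}  B2 = {b, d, g}  B3 = {d, g, h}  B4 = {a, d, h}  B5 = {a, e, h}  B6 = {a, c, e}
Tree: B1–B2, B2–B3, B3–B4, B4–B5, B5–B6
Each bag holds 3 vertices, so the decomposition has width 2, which upper-bounds the treewidth. The edges f–b–d–g–f form a cycle, so G is not a tree and its treewidth is at least 2. Therefore the treewidth is 2.

2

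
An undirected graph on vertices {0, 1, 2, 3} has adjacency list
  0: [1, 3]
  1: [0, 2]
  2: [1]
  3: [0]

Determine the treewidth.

A width-1 tree decomposition is:
Bags: B1 = {0, 3}  B2 = {0, 1}  B3 = {1, 2}
Tree: B1–B2, B2–B3
The largest bag has 2 vertices, giving width 1; this decomposition certifies tw(G) ≤ 1. Since G has at least one edge (e.g. 0–3), it is not an edgeless graph, so tw(G) ≥ 1. The upper and lower bounds meet at 1, so that is the treewidth.

1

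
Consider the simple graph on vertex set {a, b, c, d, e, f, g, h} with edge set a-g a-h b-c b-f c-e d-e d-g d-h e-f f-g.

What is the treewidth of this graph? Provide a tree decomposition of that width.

Treewidth 2.
One such decomposition:
Bags: B1 = {b, c, f}  B2 = {c, e, f}  B3 = {e, f, g}  B4 = {d, e, g}  B5 = {a, d, g}  B6 = {a, d, h}
Tree: B1–B2, B2–B3, B3–B4, B4–B5, B5–B6

Every bag has size at most 3, so the width is 3 − 1 = 2 and tw(G) ≤ 2. The edges b–c–e–f–b form a cycle, so G is not a tree and its treewidth is at least 2. Combining the bounds, tw(G) = 2.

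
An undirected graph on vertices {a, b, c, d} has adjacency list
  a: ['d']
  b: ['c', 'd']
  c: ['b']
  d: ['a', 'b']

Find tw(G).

A width-1 tree decomposition is:
Bags: B1 = {b, c}  B2 = {b, d}  B3 = {a, d}
Tree: B1–B2, B2–B3
The largest bag has 2 vertices, giving width 1; this decomposition certifies tw(G) ≤ 1. Since G has at least one edge (e.g. b–c), it is not an edgeless graph, so tw(G) ≥ 1. Therefore the treewidth is 1.

1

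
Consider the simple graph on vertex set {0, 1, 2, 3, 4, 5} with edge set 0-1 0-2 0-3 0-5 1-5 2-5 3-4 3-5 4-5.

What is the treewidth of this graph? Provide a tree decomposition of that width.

The largest bag has 3 vertices, giving width 2; this decomposition certifies tw(G) ≤ 2. For the lower bound, the 3 vertices {0, 1, 5} are pairwise adjacent, and any tree decomposition puts a clique entirely inside one bag — forcing width ≥ 2. Therefore the treewidth is 2.

Treewidth 2.
Bags: B1 = {0, 3, 5}  B2 = {0, 1, 5}  B3 = {0, 2, 5}  B4 = {3, 4, 5}
Tree: B1–B2, B2–B3, B1–B4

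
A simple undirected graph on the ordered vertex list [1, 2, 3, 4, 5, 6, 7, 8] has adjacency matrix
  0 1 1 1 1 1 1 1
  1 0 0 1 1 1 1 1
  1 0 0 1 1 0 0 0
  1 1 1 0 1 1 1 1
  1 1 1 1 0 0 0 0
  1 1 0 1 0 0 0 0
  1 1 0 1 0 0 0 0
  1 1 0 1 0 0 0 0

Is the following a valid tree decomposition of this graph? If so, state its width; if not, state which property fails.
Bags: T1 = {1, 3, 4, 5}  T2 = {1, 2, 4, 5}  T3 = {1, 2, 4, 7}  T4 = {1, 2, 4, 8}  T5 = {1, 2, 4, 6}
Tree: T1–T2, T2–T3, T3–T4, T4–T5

Every vertex of G appears in some bag (union = {1, 2, 3, 4, 5, 6, 7, 8}); every edge is covered by a bag; and for each vertex v the set of bags containing v is connected in the bag tree. The decomposition is therefore valid. The largest bag has 4 vertices, so the width is 3.

Yes; width 3.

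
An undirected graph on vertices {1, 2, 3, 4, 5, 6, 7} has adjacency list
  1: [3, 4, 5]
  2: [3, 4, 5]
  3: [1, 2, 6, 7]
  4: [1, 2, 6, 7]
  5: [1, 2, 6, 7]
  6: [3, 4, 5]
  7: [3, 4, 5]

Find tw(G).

A width-3 tree decomposition is:
Bags: B1 = {3, 4, 5, 7}  B2 = {1, 3, 4, 5}  B3 = {2, 3, 4, 5}  B4 = {3, 4, 5, 6}
Tree: B1–B2, B2–B3, B3–B4
The largest bag has 4 vertices, giving width 3; this decomposition certifies tw(G) ≤ 3. For the lower bound: the 4 vertex sets {3,7}, {1,5}, {4}, {2} are disjoint, each induces a connected subgraph, and every pair is joined by at least one edge of G. Contracting each set to a single vertex therefore yields K_{4} as a minor, and since treewidth is minor-monotone, tw(G) ≥ tw(K_{4}) = 3. Combining the bounds, tw(G) = 3.

3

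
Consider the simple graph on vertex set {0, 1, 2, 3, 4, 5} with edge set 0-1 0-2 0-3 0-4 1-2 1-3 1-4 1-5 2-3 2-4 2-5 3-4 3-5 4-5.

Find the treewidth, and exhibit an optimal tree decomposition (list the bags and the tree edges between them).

Each bag holds 5 vertices, so the decomposition has width 4, which upper-bounds the treewidth. Conversely, {0, 1, 2, 3, 4} is a clique of size 5, and the vertices of any clique must share a bag in every tree decomposition; so some bag has ≥ 5 vertices and tw(G) ≥ 4. Hence tw(G) = 4 exactly.

Treewidth 4.
One optimal decomposition is:
Bags: B1 = {0, 1, 2, 3, 4}  B2 = {1, 2, 3, 4, 5}
Tree: B1–B2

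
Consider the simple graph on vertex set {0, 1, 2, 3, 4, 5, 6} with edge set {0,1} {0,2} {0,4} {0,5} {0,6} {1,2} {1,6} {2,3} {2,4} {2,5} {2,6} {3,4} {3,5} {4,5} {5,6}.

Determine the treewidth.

A width-3 tree decomposition is:
Bags: B1 = {0, 1, 2, 6}  B2 = {0, 2, 5, 6}  B3 = {0, 2, 4, 5}  B4 = {2, 3, 4, 5}
Tree: B1–B2, B2–B3, B3–B4
The largest bag has 4 vertices, giving width 3; this decomposition certifies tw(G) ≤ 3. For the lower bound, the 4 vertices {0, 1, 2, 6} are pairwise adjacent, and any tree decomposition puts a clique entirely inside one bag — forcing width ≥ 3. The upper and lower bounds meet at 3, so that is the treewidth.

3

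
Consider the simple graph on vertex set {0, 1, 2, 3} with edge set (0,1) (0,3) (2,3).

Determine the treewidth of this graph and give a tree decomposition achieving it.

Treewidth 1.
Bags: B1 = {0, 1}  B2 = {0, 3}  B3 = {2, 3}
Tree: B1–B2, B2–B3

The largest bag has 2 vertices, giving width 1; this decomposition certifies tw(G) ≤ 1. G has an edge, so its treewidth is at least 1. Hence tw(G) = 1 exactly.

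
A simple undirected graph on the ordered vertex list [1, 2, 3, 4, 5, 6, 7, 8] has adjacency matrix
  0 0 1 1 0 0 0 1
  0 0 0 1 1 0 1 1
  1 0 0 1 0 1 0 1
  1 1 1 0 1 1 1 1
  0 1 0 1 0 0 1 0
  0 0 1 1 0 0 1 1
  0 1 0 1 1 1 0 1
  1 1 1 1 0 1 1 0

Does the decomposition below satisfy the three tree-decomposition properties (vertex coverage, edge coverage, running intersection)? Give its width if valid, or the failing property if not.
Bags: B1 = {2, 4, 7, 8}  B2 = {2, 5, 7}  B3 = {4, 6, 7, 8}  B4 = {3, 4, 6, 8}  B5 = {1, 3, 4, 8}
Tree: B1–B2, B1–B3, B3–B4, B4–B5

A tree decomposition must satisfy three properties: every vertex lies in some bag; for every edge, both endpoints lie together in some bag; and for every vertex, the bags containing it form a connected subtree. Here edge (4,5) lies in no bag, so the decomposition is invalid.

No — edge (4,5) lies in no bag.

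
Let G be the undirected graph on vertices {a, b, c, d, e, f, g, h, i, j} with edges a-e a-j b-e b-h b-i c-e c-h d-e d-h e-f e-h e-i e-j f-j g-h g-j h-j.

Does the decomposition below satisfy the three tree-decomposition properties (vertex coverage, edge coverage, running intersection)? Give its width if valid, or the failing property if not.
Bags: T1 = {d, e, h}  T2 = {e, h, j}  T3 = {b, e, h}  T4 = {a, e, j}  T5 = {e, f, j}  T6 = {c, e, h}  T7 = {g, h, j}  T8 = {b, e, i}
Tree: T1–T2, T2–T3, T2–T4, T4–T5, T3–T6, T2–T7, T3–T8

Every vertex of G appears in some bag (union = {a, b, c, d, e, f, g, h, i, j}); every edge is covered by a bag; and for each vertex v the set of bags containing v is connected in the bag tree. The decomposition is therefore valid. The largest bag has 3 vertices, so the width is 2.

Yes; width 2.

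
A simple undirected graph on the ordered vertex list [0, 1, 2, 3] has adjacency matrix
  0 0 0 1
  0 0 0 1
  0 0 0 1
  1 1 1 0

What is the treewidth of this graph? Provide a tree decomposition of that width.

Every bag has size at most 2, so the width is 2 − 1 = 1 and tw(G) ≤ 1. Since G has at least one edge (e.g. 0–3), it is not an edgeless graph, so tw(G) ≥ 1. Combining the bounds, tw(G) = 1.

Treewidth 1.
One optimal decomposition is:
Bags: B1 = {0, 3}  B2 = {1, 3}  B3 = {2, 3}
Tree: B1–B2, B1–B3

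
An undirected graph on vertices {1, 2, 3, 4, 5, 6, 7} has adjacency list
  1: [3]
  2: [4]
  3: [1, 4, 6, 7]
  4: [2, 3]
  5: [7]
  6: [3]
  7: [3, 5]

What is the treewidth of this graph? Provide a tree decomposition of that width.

The largest bag has 2 vertices, giving width 1; this decomposition certifies tw(G) ≤ 1. Any graph with an edge has treewidth ≥ 1, and G has the edge 3–4. Combining the bounds, tw(G) = 1.

Treewidth 1.
One such decomposition:
Bags: B1 = {3, 4}  B2 = {3, 7}  B3 = {5, 7}  B4 = {3, 6}  B5 = {1, 3}  B6 = {2, 4}
Tree: B1–B2, B2–B3, B1–B4, B1–B5, B1–B6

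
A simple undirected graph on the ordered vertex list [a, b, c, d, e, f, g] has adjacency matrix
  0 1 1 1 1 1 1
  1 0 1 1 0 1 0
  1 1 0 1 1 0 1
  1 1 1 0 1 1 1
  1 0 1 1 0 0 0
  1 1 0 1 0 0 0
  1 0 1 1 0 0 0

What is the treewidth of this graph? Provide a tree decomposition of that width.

Treewidth 3.
One such decomposition:
Bags: B1 = {a, c, d, e}  B2 = {a, b, c, d}  B3 = {a, c, d, g}  B4 = {a, b, d, f}
Tree: B1–B2, B2–B3, B2–B4

Every bag has size at most 4, so the width is 4 − 1 = 3 and tw(G) ≤ 3. For the lower bound, the 4 vertices {a, c, d, g} are pairwise adjacent, and any tree decomposition puts a clique entirely inside one bag — forcing width ≥ 3. Therefore the treewidth is 3.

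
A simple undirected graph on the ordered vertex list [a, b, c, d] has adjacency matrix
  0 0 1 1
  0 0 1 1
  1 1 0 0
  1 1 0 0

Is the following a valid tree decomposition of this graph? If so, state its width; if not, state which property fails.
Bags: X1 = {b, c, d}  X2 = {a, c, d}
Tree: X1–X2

Yes; width 2.

Checking the three conditions: (i) the bags cover all of {a, b, c, d}; (ii) for each edge, some bag contains both endpoints; (iii) the bags containing any fixed vertex form a subtree. All hold, so the decomposition is valid with width 3 − 1 = 2.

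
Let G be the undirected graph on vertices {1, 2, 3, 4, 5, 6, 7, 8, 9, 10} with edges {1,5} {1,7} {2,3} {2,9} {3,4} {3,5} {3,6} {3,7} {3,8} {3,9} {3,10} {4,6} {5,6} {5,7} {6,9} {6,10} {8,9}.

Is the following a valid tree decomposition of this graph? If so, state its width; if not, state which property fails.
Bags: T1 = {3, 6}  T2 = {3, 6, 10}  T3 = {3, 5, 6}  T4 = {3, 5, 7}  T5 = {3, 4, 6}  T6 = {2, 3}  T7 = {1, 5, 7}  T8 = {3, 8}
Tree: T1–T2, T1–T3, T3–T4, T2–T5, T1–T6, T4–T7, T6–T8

No — vertex 9 appears in no bag.

A tree decomposition must satisfy three properties: every vertex lies in some bag; for every edge, both endpoints lie together in some bag; and for every vertex, the bags containing it form a connected subtree. Here vertex 9 appears in no bag, so the decomposition is invalid.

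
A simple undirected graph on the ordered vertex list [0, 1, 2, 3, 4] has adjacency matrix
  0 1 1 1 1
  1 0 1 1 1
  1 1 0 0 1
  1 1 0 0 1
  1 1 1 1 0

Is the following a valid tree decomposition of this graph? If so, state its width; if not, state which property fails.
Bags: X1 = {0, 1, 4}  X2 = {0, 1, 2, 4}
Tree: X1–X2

A tree decomposition must satisfy three properties: every vertex lies in some bag; for every edge, both endpoints lie together in some bag; and for every vertex, the bags containing it form a connected subtree. Here vertex 3 appears in no bag, so the decomposition is invalid.

No — vertex 3 appears in no bag.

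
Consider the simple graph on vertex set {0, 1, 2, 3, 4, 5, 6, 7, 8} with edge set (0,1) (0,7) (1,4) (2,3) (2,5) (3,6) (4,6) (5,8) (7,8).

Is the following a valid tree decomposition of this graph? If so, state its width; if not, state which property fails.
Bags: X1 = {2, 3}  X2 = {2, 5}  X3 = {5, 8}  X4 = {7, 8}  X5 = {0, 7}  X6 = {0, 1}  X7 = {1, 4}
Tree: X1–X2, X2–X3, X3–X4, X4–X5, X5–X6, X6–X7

No — vertex 6 appears in no bag.

A tree decomposition must satisfy three properties: every vertex lies in some bag; for every edge, both endpoints lie together in some bag; and for every vertex, the bags containing it form a connected subtree. Here vertex 6 appears in no bag, so the decomposition is invalid.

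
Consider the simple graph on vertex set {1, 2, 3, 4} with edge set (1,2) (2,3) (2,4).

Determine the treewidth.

A width-1 tree decomposition is:
Bags: B1 = {2, 4}  B2 = {1, 2}  B3 = {2, 3}
Tree: B1–B2, B1–B3
The largest bag has 2 vertices, giving width 1; this decomposition certifies tw(G) ≤ 1. Any graph with an edge has treewidth ≥ 1, and G has the edge 2–4. The upper and lower bounds meet at 1, so that is the treewidth.

1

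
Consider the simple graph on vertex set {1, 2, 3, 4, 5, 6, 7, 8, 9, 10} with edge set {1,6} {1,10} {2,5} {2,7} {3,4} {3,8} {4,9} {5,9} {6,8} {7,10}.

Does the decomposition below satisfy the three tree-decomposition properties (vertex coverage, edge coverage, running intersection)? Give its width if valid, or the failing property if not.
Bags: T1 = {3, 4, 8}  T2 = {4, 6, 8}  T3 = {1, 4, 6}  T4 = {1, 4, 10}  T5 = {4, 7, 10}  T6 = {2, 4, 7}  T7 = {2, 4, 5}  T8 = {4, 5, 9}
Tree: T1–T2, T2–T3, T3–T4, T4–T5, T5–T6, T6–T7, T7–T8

Yes; width 2.

Vertex coverage: the bags together contain {1, 2, 3, 4, 5, 6, 7, 8, 9, 10}, the full vertex set. Edge coverage: each edge of G has both endpoints in at least one bag. Running intersection: for every vertex, the bags containing it form a connected subtree. All three properties hold, so this is a valid tree decomposition of width max|bag| − 1 = 2, and hence tw(G) ≤ 2.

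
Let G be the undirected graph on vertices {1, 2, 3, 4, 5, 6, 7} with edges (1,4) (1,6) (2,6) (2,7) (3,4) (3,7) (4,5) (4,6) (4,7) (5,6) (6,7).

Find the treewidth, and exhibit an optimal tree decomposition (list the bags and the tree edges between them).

Every bag has size at most 3, so the width is 3 − 1 = 2 and tw(G) ≤ 2. On the other hand G contains the 3-clique {2, 6, 7}. A clique must lie in a single bag of any decomposition, so no decomposition can have width below 2. Therefore the treewidth is 2.

Treewidth 2.
One such decomposition:
Bags: B1 = {2, 6, 7}  B2 = {4, 6, 7}  B3 = {3, 4, 7}  B4 = {4, 5, 6}  B5 = {1, 4, 6}
Tree: B1–B2, B2–B3, B2–B4, B2–B5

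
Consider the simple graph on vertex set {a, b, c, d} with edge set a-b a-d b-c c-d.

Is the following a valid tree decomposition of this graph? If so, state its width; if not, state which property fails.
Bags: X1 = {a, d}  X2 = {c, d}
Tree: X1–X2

No — vertex b appears in no bag.

A tree decomposition must satisfy three properties: every vertex lies in some bag; for every edge, both endpoints lie together in some bag; and for every vertex, the bags containing it form a connected subtree. Here vertex b appears in no bag, so the decomposition is invalid.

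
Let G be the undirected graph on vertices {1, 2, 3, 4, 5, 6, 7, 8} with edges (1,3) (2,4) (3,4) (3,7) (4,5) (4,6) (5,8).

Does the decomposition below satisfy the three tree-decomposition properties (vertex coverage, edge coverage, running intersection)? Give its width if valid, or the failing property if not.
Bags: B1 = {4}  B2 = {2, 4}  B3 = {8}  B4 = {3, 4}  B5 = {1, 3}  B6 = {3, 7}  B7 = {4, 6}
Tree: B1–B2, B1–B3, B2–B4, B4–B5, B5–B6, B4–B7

No — vertex 5 appears in no bag.

A tree decomposition must satisfy three properties: every vertex lies in some bag; for every edge, both endpoints lie together in some bag; and for every vertex, the bags containing it form a connected subtree. Here vertex 5 appears in no bag, so the decomposition is invalid.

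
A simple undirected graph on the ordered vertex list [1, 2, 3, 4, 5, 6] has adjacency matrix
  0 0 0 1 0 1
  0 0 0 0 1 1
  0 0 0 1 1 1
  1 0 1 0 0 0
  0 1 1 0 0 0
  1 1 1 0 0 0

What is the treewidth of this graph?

2

A width-2 tree decomposition is:
Bags: B1 = {2, 5, 6}  B2 = {3, 5, 6}  B3 = {1, 3, 6}  B4 = {1, 3, 4}
Tree: B1–B2, B2–B3, B3–B4
The largest bag has 3 vertices, giving width 2; this decomposition certifies tw(G) ≤ 2. For the lower bound, G contains the cycle 2–5–3–6–2, so G is not a forest; only forests have treewidth ≤ 1, hence tw(G) ≥ 2. Hence tw(G) = 2 exactly.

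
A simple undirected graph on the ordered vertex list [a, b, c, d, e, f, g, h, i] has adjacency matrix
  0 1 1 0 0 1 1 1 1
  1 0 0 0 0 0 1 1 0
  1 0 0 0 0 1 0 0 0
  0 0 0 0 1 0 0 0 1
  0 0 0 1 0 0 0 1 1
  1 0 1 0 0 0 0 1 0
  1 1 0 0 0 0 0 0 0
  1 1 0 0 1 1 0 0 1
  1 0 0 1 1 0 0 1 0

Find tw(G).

2

A width-2 tree decomposition is:
Bags: B1 = {a, h, i}  B2 = {a, f, h}  B3 = {a, b, h}  B4 = {e, h, i}  B5 = {a, c, f}  B6 = {d, e, i}  B7 = {a, b, g}
Tree: B1–B2, B2–B3, B1–B4, B2–B5, B4–B6, B3–B7
Each bag holds 3 vertices, so the decomposition has width 2, which upper-bounds the treewidth. On the other hand G contains the 3-clique {d, e, i}. A clique must lie in a single bag of any decomposition, so no decomposition can have width below 2. Combining the bounds, tw(G) = 2.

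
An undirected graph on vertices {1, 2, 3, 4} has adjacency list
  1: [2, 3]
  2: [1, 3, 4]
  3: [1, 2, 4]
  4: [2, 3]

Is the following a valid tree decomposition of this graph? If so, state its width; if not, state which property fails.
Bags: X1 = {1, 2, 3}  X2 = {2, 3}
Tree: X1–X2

No — vertex 4 appears in no bag.

A tree decomposition must satisfy three properties: every vertex lies in some bag; for every edge, both endpoints lie together in some bag; and for every vertex, the bags containing it form a connected subtree. Here vertex 4 appears in no bag, so the decomposition is invalid.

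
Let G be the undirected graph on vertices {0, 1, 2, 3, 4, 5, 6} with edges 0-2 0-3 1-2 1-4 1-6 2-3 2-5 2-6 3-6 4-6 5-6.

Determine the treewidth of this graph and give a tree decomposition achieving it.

Every bag has size at most 3, so the width is 3 − 1 = 2 and tw(G) ≤ 2. For the lower bound, the 3 vertices {0, 2, 3} are pairwise adjacent, and any tree decomposition puts a clique entirely inside one bag — forcing width ≥ 2. Combining the bounds, tw(G) = 2.

Treewidth 2.
Bags: B1 = {1, 2, 6}  B2 = {1, 4, 6}  B3 = {2, 3, 6}  B4 = {2, 5, 6}  B5 = {0, 2, 3}
Tree: B1–B2, B1–B3, B3–B4, B3–B5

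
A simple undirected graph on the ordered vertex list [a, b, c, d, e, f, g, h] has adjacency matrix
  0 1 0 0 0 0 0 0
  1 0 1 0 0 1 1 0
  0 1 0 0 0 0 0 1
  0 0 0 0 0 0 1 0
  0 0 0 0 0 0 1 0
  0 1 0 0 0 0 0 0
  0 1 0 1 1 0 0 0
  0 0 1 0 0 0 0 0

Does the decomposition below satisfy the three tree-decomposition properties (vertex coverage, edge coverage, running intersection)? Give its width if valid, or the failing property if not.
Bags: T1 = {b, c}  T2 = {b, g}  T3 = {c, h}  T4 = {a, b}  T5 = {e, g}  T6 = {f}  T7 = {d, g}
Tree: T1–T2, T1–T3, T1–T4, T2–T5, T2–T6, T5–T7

No — edge (b,f) lies in no bag.

A tree decomposition must satisfy three properties: every vertex lies in some bag; for every edge, both endpoints lie together in some bag; and for every vertex, the bags containing it form a connected subtree. Here edge (b,f) lies in no bag, so the decomposition is invalid.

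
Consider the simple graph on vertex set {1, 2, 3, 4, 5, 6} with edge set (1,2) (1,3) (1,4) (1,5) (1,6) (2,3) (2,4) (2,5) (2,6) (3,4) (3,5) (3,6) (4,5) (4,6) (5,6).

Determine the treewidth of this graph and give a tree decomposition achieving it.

Treewidth 5.
One such decomposition:
Bags: B1 = {1, 2, 3, 4, 5, 6}
Tree: (single bag)

A single bag containing all 6 vertices is trivially a valid decomposition of width 5. Conversely, {1, 2, 3, 4, 5, 6} is a clique of size 6, and the vertices of any clique must share a bag in every tree decomposition; so some bag has ≥ 6 vertices and tw(G) ≥ 5. Hence tw(G) = 5 exactly.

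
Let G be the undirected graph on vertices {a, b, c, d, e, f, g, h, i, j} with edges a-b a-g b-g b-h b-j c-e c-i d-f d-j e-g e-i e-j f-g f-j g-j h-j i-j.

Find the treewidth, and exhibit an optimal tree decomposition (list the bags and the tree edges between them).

Each bag holds 3 vertices, so the decomposition has width 2, which upper-bounds the treewidth. Conversely, {d, f, j} is a clique of size 3, and the vertices of any clique must share a bag in every tree decomposition; so some bag has ≥ 3 vertices and tw(G) ≥ 2. Therefore the treewidth is 2.

Treewidth 2.
One such decomposition:
Bags: B1 = {e, g, j}  B2 = {b, g, j}  B3 = {f, g, j}  B4 = {a, b, g}  B5 = {b, h, j}  B6 = {e, i, j}  B7 = {d, f, j}  B8 = {c, e, i}
Tree: B1–B2, B2–B3, B2–B4, B2–B5, B1–B6, B3–B7, B6–B8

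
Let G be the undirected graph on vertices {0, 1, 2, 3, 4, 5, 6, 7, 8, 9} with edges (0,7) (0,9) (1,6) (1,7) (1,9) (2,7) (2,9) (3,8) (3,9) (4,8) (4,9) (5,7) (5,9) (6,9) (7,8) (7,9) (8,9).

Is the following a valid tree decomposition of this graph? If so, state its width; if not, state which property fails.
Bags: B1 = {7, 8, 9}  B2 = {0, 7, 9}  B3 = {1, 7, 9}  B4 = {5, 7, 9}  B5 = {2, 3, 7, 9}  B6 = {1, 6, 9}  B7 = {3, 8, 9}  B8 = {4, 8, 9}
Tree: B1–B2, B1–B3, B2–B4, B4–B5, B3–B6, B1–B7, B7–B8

A tree decomposition must satisfy three properties: every vertex lies in some bag; for every edge, both endpoints lie together in some bag; and for every vertex, the bags containing it form a connected subtree. Here bags containing vertex 3 are not connected in the tree, so the decomposition is invalid.

No — bags containing vertex 3 are not connected in the tree.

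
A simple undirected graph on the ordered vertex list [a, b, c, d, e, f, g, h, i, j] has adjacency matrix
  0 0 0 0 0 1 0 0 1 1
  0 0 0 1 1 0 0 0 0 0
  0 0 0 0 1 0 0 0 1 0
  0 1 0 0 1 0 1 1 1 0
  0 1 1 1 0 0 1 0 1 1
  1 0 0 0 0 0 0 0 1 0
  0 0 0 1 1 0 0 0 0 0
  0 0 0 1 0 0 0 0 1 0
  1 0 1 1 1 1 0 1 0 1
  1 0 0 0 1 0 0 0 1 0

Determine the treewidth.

2

A width-2 tree decomposition is:
Bags: B1 = {a, i, j}  B2 = {e, i, j}  B3 = {d, e, i}  B4 = {a, f, i}  B5 = {b, d, e}  B6 = {d, e, g}  B7 = {c, e, i}  B8 = {d, h, i}
Tree: B1–B2, B2–B3, B1–B4, B3–B5, B5–B6, B3–B7, B3–B8
Every bag has size at most 3, so the width is 3 − 1 = 2 and tw(G) ≤ 2. Conversely, {d, e, g} is a clique of size 3, and the vertices of any clique must share a bag in every tree decomposition; so some bag has ≥ 3 vertices and tw(G) ≥ 2. Therefore the treewidth is 2.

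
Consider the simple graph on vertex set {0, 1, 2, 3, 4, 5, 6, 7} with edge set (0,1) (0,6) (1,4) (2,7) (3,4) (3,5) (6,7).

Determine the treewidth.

1

A width-1 tree decomposition is:
Bags: B1 = {3, 5}  B2 = {3, 4}  B3 = {1, 4}  B4 = {0, 1}  B5 = {0, 6}  B6 = {6, 7}  B7 = {2, 7}
Tree: B1–B2, B2–B3, B3–B4, B4–B5, B5–B6, B6–B7
Each bag holds 2 vertices, so the decomposition has width 1, which upper-bounds the treewidth. G has an edge, so its treewidth is at least 1. Hence tw(G) = 1 exactly.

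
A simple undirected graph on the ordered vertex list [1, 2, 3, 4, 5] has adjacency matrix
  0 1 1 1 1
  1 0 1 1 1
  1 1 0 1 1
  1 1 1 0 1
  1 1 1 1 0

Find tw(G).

4

A width-4 tree decomposition is:
Bags: B1 = {1, 2, 3, 4, 5}
Tree: (single bag)
A single bag containing all 5 vertices is trivially a valid decomposition of width 4. Conversely, {1, 2, 3, 4, 5} is a clique of size 5, and the vertices of any clique must share a bag in every tree decomposition; so some bag has ≥ 5 vertices and tw(G) ≥ 4. The upper and lower bounds meet at 4, so that is the treewidth.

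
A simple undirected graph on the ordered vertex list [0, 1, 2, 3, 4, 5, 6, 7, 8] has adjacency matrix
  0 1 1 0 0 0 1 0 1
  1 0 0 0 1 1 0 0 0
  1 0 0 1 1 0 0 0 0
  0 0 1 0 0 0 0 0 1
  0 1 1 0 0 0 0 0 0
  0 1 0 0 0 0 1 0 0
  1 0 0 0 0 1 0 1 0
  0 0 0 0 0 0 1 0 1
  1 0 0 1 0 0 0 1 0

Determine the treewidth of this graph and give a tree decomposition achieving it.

Treewidth 3.
One optimal decomposition is:
Bags: B1 = {1, 2, 3, 4}  B2 = {0, 1, 2, 3}  B3 = {0, 1, 3, 8}  B4 = {0, 1, 5, 8}  B5 = {0, 5, 6, 8}  B6 = {5, 6, 7, 8}
Tree: B1–B2, B2–B3, B3–B4, B4–B5, B5–B6

Each bag holds 4 vertices, so the decomposition has width 3, which upper-bounds the treewidth. For the lower bound: the 4 vertex sets {2,3,4}, {1}, {0}, {5,6,7,8} are disjoint, each induces a connected subgraph, and every pair is joined by at least one edge of G. Contracting each set to a single vertex therefore yields K_{4} as a minor, and since treewidth is minor-monotone, tw(G) ≥ tw(K_{4}) = 3. The upper and lower bounds meet at 3, so that is the treewidth.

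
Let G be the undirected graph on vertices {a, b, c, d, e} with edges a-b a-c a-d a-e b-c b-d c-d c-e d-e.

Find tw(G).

A width-3 tree decomposition is:
Bags: B1 = {a, c, d, e}  B2 = {a, b, c, d}
Tree: B1–B2
The largest bag has 4 vertices, giving width 3; this decomposition certifies tw(G) ≤ 3. On the other hand G contains the 4-clique {a, c, d, e}. A clique must lie in a single bag of any decomposition, so no decomposition can have width below 3. Hence tw(G) = 3 exactly.

3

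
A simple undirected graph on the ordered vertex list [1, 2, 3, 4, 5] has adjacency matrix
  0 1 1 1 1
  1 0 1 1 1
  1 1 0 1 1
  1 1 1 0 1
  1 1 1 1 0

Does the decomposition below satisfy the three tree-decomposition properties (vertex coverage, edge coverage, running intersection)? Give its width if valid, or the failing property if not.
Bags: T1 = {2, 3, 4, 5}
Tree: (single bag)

A tree decomposition must satisfy three properties: every vertex lies in some bag; for every edge, both endpoints lie together in some bag; and for every vertex, the bags containing it form a connected subtree. Here vertex 1 appears in no bag, so the decomposition is invalid.

No — vertex 1 appears in no bag.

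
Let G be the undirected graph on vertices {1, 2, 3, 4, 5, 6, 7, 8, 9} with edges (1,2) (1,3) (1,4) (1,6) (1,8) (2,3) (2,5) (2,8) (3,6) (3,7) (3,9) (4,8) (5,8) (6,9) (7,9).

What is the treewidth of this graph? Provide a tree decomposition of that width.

Each bag holds 3 vertices, so the decomposition has width 2, which upper-bounds the treewidth. On the other hand G contains the 3-clique {1, 2, 8}. A clique must lie in a single bag of any decomposition, so no decomposition can have width below 2. Combining the bounds, tw(G) = 2.

Treewidth 2.
One such decomposition:
Bags: B1 = {1, 2, 8}  B2 = {1, 2, 3}  B3 = {1, 3, 6}  B4 = {1, 4, 8}  B5 = {2, 5, 8}  B6 = {3, 6, 9}  B7 = {3, 7, 9}
Tree: B1–B2, B2–B3, B1–B4, B1–B5, B3–B6, B6–B7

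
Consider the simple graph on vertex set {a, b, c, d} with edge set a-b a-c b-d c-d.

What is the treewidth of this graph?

2

A width-2 tree decomposition is:
Bags: B1 = {a, b, c}  B2 = {b, c, d}
Tree: B1–B2
Every bag has size at most 3, so the width is 3 − 1 = 2 and tw(G) ≤ 2. For the lower bound, G contains the cycle b–a–c–d–b, so G is not a forest; only forests have treewidth ≤ 1, hence tw(G) ≥ 2. Therefore the treewidth is 2.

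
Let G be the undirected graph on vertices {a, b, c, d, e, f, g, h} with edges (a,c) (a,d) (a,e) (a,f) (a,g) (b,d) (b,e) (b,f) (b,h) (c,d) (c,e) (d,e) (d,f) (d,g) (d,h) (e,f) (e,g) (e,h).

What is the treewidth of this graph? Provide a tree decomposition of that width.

Treewidth 3.
One such decomposition:
Bags: B1 = {a, c, d, e}  B2 = {a, d, e, f}  B3 = {a, d, e, g}  B4 = {b, d, e, f}  B5 = {b, d, e, h}
Tree: B1–B2, B1–B3, B2–B4, B4–B5

The largest bag has 4 vertices, giving width 3; this decomposition certifies tw(G) ≤ 3. On the other hand G contains the 4-clique {b, d, e, h}. A clique must lie in a single bag of any decomposition, so no decomposition can have width below 3. The upper and lower bounds meet at 3, so that is the treewidth.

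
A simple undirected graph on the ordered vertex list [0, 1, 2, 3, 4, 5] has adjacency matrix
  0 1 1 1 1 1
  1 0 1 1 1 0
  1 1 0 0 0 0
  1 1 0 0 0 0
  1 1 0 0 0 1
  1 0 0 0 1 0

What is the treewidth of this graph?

2

A width-2 tree decomposition is:
Bags: B1 = {0, 1, 4}  B2 = {0, 4, 5}  B3 = {0, 1, 2}  B4 = {0, 1, 3}
Tree: B1–B2, B1–B3, B1–B4
Each bag holds 3 vertices, so the decomposition has width 2, which upper-bounds the treewidth. On the other hand G contains the 3-clique {0, 1, 2}. A clique must lie in a single bag of any decomposition, so no decomposition can have width below 2. Combining the bounds, tw(G) = 2.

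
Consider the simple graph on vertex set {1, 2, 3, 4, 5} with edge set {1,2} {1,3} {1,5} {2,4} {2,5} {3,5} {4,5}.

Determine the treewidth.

2

A width-2 tree decomposition is:
Bags: B1 = {1, 2, 5}  B2 = {2, 4, 5}  B3 = {1, 3, 5}
Tree: B1–B2, B1–B3
Each bag holds 3 vertices, so the decomposition has width 2, which upper-bounds the treewidth. For the lower bound, the 3 vertices {1, 2, 5} are pairwise adjacent, and any tree decomposition puts a clique entirely inside one bag — forcing width ≥ 2. Hence tw(G) = 2 exactly.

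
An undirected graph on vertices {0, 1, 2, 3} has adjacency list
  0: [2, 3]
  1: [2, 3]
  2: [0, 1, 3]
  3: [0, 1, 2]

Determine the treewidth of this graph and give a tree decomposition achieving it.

Treewidth 2.
One optimal decomposition is:
Bags: B1 = {0, 2, 3}  B2 = {1, 2, 3}
Tree: B1–B2

Each bag holds 3 vertices, so the decomposition has width 2, which upper-bounds the treewidth. For the lower bound, the 3 vertices {0, 2, 3} are pairwise adjacent, and any tree decomposition puts a clique entirely inside one bag — forcing width ≥ 2. Hence tw(G) = 2 exactly.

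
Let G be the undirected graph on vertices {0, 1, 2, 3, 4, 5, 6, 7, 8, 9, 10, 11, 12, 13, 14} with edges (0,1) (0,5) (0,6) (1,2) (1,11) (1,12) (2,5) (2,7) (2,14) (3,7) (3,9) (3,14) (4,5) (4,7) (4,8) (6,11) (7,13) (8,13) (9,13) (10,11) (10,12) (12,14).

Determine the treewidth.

3

A width-3 tree decomposition is:
Bags: B1 = {3, 8, 9, 13}  B2 = {3, 7, 8, 13}  B3 = {3, 4, 7, 8}  B4 = {3, 4, 7, 14}  B5 = {2, 4, 7, 14}  B6 = {2, 4, 5, 14}  B7 = {2, 5, 12, 14}  B8 = {1, 2, 5, 12}  B9 = {0, 1, 5, 12}  B10 = {0, 1, 10, 12}  B11 = {0, 1, 10, 11}  B12 = {0, 6, 10, 11}
Tree: B1–B2, B2–B3, B3–B4, B4–B5, B5–B6, B6–B7, B7–B8, B8–B9, B9–B10, B10–B11, B11–B12
The largest bag has 4 vertices, giving width 3; this decomposition certifies tw(G) ≤ 3. For the lower bound: the 4 vertex sets {8,9,13}, {3}, {7}, {2,4,5,14} are disjoint, each induces a connected subgraph, and every pair is joined by at least one edge of G. Contracting each set to a single vertex therefore yields K_{4} as a minor, and since treewidth is minor-monotone, tw(G) ≥ tw(K_{4}) = 3. The upper and lower bounds meet at 3, so that is the treewidth.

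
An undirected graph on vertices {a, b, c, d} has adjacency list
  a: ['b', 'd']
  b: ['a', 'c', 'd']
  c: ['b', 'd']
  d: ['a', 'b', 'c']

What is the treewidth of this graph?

A width-2 tree decomposition is:
Bags: B1 = {b, c, d}  B2 = {a, b, d}
Tree: B1–B2
The largest bag has 3 vertices, giving width 2; this decomposition certifies tw(G) ≤ 2. For the lower bound, the 3 vertices {b, c, d} are pairwise adjacent, and any tree decomposition puts a clique entirely inside one bag — forcing width ≥ 2. Therefore the treewidth is 2.

2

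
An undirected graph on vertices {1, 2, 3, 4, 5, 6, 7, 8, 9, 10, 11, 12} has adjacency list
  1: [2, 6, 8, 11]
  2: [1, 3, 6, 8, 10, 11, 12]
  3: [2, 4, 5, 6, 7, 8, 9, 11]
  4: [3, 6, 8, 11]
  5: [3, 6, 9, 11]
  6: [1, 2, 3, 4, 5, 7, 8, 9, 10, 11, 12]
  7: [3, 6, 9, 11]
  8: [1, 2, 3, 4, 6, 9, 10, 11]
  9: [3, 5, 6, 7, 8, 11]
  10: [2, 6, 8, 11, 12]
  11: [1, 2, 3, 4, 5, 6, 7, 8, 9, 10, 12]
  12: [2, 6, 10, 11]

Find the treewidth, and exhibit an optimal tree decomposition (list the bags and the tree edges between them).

Each bag holds 5 vertices, so the decomposition has width 4, which upper-bounds the treewidth. On the other hand G contains the 5-clique {1, 2, 6, 8, 11}. A clique must lie in a single bag of any decomposition, so no decomposition can have width below 4. The upper and lower bounds meet at 4, so that is the treewidth.

Treewidth 4.
Bags: B1 = {2, 3, 6, 8, 11}  B2 = {3, 6, 8, 9, 11}  B3 = {1, 2, 6, 8, 11}  B4 = {3, 4, 6, 8, 11}  B5 = {2, 6, 8, 10, 11}  B6 = {3, 5, 6, 9, 11}  B7 = {3, 6, 7, 9, 11}  B8 = {2, 6, 10, 11, 12}
Tree: B1–B2, B1–B3, B2–B4, B3–B5, B2–B6, B6–B7, B5–B8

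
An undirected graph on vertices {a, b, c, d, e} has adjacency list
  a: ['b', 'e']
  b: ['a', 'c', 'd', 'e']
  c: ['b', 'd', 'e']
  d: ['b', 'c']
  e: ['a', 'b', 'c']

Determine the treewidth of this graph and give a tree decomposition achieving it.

The largest bag has 3 vertices, giving width 2; this decomposition certifies tw(G) ≤ 2. For the lower bound, the 3 vertices {b, c, d} are pairwise adjacent, and any tree decomposition puts a clique entirely inside one bag — forcing width ≥ 2. Therefore the treewidth is 2.

Treewidth 2.
One such decomposition:
Bags: B1 = {b, c, e}  B2 = {b, c, d}  B3 = {a, b, e}
Tree: B1–B2, B1–B3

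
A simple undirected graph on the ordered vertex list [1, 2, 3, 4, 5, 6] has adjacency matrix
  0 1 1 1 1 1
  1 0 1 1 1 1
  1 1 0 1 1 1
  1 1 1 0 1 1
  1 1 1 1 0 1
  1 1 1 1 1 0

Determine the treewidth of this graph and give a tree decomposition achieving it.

With just one bag of size 6, the width is 6 − 1 = 5, so tw(G) ≤ 5. Conversely, {1, 2, 3, 4, 5, 6} is a clique of size 6, and the vertices of any clique must share a bag in every tree decomposition; so some bag has ≥ 6 vertices and tw(G) ≥ 5. Hence tw(G) = 5 exactly.

Treewidth 5.
Bags: B1 = {1, 2, 3, 4, 5, 6}
Tree: (single bag)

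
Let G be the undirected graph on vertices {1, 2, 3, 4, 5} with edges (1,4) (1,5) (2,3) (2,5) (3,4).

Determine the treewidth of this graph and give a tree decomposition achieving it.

Treewidth 2.
One such decomposition:
Bags: B1 = {1, 4, 5}  B2 = {3, 4, 5}  B3 = {2, 3, 5}
Tree: B1–B2, B2–B3

Each bag holds 3 vertices, so the decomposition has width 2, which upper-bounds the treewidth. For the lower bound, G contains the cycle 5–1–4–3–2–5, so G is not a forest; only forests have treewidth ≤ 1, hence tw(G) ≥ 2. The upper and lower bounds meet at 2, so that is the treewidth.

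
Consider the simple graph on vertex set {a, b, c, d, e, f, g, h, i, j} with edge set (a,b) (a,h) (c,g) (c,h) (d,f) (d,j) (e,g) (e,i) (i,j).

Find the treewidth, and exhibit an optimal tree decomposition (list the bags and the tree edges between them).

The largest bag has 2 vertices, giving width 1; this decomposition certifies tw(G) ≤ 1. G has an edge, so its treewidth is at least 1. Hence tw(G) = 1 exactly.

Treewidth 1.
Bags: B1 = {a, b}  B2 = {a, h}  B3 = {c, h}  B4 = {c, g}  B5 = {e, g}  B6 = {e, i}  B7 = {i, j}  B8 = {d, j}  B9 = {d, f}
Tree: B1–B2, B2–B3, B3–B4, B4–B5, B5–B6, B6–B7, B7–B8, B8–B9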